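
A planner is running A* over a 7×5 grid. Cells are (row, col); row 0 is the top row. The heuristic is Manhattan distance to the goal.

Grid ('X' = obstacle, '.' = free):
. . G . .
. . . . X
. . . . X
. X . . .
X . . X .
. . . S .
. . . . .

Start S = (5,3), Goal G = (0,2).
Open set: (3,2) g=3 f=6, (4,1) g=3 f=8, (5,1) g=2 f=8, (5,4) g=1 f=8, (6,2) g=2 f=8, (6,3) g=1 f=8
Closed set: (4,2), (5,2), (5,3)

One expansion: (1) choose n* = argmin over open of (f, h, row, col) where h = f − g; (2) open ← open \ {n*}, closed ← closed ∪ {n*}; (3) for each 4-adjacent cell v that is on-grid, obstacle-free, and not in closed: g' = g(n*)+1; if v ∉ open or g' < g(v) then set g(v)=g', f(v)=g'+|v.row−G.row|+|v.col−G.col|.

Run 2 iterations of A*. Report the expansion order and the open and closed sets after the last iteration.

step 1: expand (3,2) (f=6, h=3) → closed; open now [(2,2) g=4 f=6, (3,3) g=4 f=8, (4,1) g=3 f=8, (5,1) g=2 f=8, (5,4) g=1 f=8, (6,2) g=2 f=8, (6,3) g=1 f=8]
step 2: expand (2,2) (f=6, h=2) → closed; open now [(1,2) g=5 f=6, (2,1) g=5 f=8, (2,3) g=5 f=8, (3,3) g=4 f=8, (4,1) g=3 f=8, (5,1) g=2 f=8, (5,4) g=1 f=8, (6,2) g=2 f=8, (6,3) g=1 f=8]

order=[(3,2) → (2,2)]; open=[(1,2) g=5 f=6, (2,1) g=5 f=8, (2,3) g=5 f=8, (3,3) g=4 f=8, (4,1) g=3 f=8, (5,1) g=2 f=8, (5,4) g=1 f=8, (6,2) g=2 f=8, (6,3) g=1 f=8]; closed=[(2,2), (3,2), (4,2), (5,2), (5,3)]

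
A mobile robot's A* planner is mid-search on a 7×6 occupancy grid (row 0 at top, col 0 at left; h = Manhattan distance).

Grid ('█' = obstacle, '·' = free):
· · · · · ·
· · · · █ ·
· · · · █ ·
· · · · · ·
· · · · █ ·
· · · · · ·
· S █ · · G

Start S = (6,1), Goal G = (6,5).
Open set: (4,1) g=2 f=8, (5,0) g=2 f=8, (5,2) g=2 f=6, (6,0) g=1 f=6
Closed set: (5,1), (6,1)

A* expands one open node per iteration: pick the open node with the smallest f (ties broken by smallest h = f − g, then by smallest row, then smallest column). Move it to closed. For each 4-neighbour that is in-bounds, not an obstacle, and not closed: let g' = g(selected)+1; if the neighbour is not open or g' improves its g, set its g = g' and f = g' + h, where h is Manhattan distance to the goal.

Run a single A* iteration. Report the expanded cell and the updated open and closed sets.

expanded=(5,2); open=[(4,1) g=2 f=8, (4,2) g=3 f=8, (5,0) g=2 f=8, (5,3) g=3 f=6, (6,0) g=1 f=6]; closed=[(5,1), (5,2), (6,1)]

step 1: expand (5,2) (f=6, h=4) → closed; open now [(4,1) g=2 f=8, (4,2) g=3 f=8, (5,0) g=2 f=8, (5,3) g=3 f=6, (6,0) g=1 f=6]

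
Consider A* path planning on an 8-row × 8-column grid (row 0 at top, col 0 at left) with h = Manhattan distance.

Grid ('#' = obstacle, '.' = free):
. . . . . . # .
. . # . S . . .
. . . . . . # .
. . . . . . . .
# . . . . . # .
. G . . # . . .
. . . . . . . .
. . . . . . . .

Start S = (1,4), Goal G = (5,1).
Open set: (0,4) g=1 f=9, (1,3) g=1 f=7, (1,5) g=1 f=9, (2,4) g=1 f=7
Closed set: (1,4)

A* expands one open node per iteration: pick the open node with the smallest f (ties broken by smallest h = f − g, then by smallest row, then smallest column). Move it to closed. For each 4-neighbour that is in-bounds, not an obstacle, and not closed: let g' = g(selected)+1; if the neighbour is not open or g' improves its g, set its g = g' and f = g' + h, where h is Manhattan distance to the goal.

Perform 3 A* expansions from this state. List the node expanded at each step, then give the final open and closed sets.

step 1: expand (1,3) (f=7, h=6) → closed; open now [(0,3) g=2 f=9, (0,4) g=1 f=9, (1,5) g=1 f=9, (2,3) g=2 f=7, (2,4) g=1 f=7]
step 2: expand (2,3) (f=7, h=5) → closed; open now [(0,3) g=2 f=9, (0,4) g=1 f=9, (1,5) g=1 f=9, (2,2) g=3 f=7, (2,4) g=1 f=7, (3,3) g=3 f=7]
step 3: expand (2,2) (f=7, h=4) → closed; open now [(0,3) g=2 f=9, (0,4) g=1 f=9, (1,5) g=1 f=9, (2,1) g=4 f=7, (2,4) g=1 f=7, (3,2) g=4 f=7, (3,3) g=3 f=7]

order=[(1,3) → (2,3) → (2,2)]; open=[(0,3) g=2 f=9, (0,4) g=1 f=9, (1,5) g=1 f=9, (2,1) g=4 f=7, (2,4) g=1 f=7, (3,2) g=4 f=7, (3,3) g=3 f=7]; closed=[(1,3), (1,4), (2,2), (2,3)]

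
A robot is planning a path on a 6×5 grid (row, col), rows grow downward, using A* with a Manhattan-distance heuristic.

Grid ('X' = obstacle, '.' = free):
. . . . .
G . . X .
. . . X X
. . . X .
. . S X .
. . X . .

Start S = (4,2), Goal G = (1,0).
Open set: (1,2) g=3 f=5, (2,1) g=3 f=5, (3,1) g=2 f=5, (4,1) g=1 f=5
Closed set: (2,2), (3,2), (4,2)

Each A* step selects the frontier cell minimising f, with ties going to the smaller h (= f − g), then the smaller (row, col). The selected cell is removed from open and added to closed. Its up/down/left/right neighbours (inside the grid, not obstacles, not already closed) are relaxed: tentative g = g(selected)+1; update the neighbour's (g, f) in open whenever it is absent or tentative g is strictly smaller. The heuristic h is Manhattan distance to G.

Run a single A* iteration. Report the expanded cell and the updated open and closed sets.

expanded=(1,2); open=[(0,2) g=4 f=7, (1,1) g=4 f=5, (2,1) g=3 f=5, (3,1) g=2 f=5, (4,1) g=1 f=5]; closed=[(1,2), (2,2), (3,2), (4,2)]

step 1: expand (1,2) (f=5, h=2) → closed; open now [(0,2) g=4 f=7, (1,1) g=4 f=5, (2,1) g=3 f=5, (3,1) g=2 f=5, (4,1) g=1 f=5]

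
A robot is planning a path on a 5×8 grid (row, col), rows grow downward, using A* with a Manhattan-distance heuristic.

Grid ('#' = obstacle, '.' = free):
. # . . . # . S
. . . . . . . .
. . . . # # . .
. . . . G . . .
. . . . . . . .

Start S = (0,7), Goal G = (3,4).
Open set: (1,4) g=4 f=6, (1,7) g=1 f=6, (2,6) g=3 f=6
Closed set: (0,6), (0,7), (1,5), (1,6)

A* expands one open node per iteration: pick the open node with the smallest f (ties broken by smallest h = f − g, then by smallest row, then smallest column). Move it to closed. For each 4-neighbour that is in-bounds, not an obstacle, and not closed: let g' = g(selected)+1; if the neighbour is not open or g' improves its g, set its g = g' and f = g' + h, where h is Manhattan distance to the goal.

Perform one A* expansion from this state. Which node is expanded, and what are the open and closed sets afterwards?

expanded=(1,4); open=[(0,4) g=5 f=8, (1,3) g=5 f=8, (1,7) g=1 f=6, (2,6) g=3 f=6]; closed=[(0,6), (0,7), (1,4), (1,5), (1,6)]

step 1: expand (1,4) (f=6, h=2) → closed; open now [(0,4) g=5 f=8, (1,3) g=5 f=8, (1,7) g=1 f=6, (2,6) g=3 f=6]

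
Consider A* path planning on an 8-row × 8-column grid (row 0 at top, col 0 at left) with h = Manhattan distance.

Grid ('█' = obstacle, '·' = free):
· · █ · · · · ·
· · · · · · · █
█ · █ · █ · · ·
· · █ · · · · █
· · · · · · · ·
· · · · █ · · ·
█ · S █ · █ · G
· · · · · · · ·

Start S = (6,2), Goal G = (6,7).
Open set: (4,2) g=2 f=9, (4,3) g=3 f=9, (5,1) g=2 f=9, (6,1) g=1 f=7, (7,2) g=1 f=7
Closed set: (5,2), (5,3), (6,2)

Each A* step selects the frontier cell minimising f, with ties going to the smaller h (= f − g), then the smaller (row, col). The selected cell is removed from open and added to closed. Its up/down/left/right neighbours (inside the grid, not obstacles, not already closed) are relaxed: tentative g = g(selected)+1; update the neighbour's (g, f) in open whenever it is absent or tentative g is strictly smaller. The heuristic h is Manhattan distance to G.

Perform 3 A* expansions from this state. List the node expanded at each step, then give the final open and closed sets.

order=[(6,1) → (7,2) → (7,3)]; open=[(4,2) g=2 f=9, (4,3) g=3 f=9, (5,1) g=2 f=9, (7,1) g=2 f=9, (7,4) g=3 f=7]; closed=[(5,2), (5,3), (6,1), (6,2), (7,2), (7,3)]

step 1: expand (6,1) (f=7, h=6) → closed; open now [(4,2) g=2 f=9, (4,3) g=3 f=9, (5,1) g=2 f=9, (7,1) g=2 f=9, (7,2) g=1 f=7]
step 2: expand (7,2) (f=7, h=6) → closed; open now [(4,2) g=2 f=9, (4,3) g=3 f=9, (5,1) g=2 f=9, (7,1) g=2 f=9, (7,3) g=2 f=7]
step 3: expand (7,3) (f=7, h=5) → closed; open now [(4,2) g=2 f=9, (4,3) g=3 f=9, (5,1) g=2 f=9, (7,1) g=2 f=9, (7,4) g=3 f=7]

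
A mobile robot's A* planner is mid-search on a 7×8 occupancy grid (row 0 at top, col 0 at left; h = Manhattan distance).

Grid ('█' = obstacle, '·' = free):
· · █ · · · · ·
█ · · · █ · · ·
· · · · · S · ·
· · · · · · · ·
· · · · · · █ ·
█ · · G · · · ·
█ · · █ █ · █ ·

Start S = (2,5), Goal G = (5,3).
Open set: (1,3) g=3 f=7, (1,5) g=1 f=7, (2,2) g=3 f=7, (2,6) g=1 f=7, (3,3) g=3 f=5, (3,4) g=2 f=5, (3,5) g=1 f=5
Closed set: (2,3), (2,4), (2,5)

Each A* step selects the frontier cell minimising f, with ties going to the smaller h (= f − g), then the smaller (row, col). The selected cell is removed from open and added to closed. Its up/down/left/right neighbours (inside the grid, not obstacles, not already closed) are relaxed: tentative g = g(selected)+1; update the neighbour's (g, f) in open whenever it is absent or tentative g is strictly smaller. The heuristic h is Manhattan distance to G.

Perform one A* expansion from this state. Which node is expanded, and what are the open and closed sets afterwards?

step 1: expand (3,3) (f=5, h=2) → closed; open now [(1,3) g=3 f=7, (1,5) g=1 f=7, (2,2) g=3 f=7, (2,6) g=1 f=7, (3,2) g=4 f=7, (3,4) g=2 f=5, (3,5) g=1 f=5, (4,3) g=4 f=5]

expanded=(3,3); open=[(1,3) g=3 f=7, (1,5) g=1 f=7, (2,2) g=3 f=7, (2,6) g=1 f=7, (3,2) g=4 f=7, (3,4) g=2 f=5, (3,5) g=1 f=5, (4,3) g=4 f=5]; closed=[(2,3), (2,4), (2,5), (3,3)]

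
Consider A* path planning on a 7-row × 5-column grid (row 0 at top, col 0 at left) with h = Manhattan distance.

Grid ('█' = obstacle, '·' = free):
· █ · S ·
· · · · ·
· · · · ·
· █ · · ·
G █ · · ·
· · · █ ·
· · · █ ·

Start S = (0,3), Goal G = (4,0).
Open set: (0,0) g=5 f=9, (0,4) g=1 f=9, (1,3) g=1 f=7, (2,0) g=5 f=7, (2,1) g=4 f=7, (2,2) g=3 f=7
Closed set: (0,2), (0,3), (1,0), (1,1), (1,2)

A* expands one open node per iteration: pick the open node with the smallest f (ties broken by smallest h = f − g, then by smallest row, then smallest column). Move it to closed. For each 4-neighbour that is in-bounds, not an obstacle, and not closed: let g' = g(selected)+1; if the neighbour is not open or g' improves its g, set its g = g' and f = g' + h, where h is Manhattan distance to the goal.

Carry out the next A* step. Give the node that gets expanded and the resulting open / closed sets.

expanded=(2,0); open=[(0,0) g=5 f=9, (0,4) g=1 f=9, (1,3) g=1 f=7, (2,1) g=4 f=7, (2,2) g=3 f=7, (3,0) g=6 f=7]; closed=[(0,2), (0,3), (1,0), (1,1), (1,2), (2,0)]

step 1: expand (2,0) (f=7, h=2) → closed; open now [(0,0) g=5 f=9, (0,4) g=1 f=9, (1,3) g=1 f=7, (2,1) g=4 f=7, (2,2) g=3 f=7, (3,0) g=6 f=7]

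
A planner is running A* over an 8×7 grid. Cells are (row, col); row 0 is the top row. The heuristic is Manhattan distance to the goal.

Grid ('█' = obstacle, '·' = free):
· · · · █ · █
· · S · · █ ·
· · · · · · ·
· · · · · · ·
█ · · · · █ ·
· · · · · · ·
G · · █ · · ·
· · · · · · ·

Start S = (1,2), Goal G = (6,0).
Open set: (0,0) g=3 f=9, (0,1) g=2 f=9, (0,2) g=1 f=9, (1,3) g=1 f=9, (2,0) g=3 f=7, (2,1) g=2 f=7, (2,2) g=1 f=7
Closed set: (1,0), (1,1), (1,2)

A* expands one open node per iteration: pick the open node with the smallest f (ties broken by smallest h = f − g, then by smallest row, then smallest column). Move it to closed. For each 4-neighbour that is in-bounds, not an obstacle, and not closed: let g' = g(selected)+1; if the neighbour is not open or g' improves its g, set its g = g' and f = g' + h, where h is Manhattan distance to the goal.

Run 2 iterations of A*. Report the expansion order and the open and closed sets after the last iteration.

order=[(2,0) → (3,0)]; open=[(0,0) g=3 f=9, (0,1) g=2 f=9, (0,2) g=1 f=9, (1,3) g=1 f=9, (2,1) g=2 f=7, (2,2) g=1 f=7, (3,1) g=5 f=9]; closed=[(1,0), (1,1), (1,2), (2,0), (3,0)]

step 1: expand (2,0) (f=7, h=4) → closed; open now [(0,0) g=3 f=9, (0,1) g=2 f=9, (0,2) g=1 f=9, (1,3) g=1 f=9, (2,1) g=2 f=7, (2,2) g=1 f=7, (3,0) g=4 f=7]
step 2: expand (3,0) (f=7, h=3) → closed; open now [(0,0) g=3 f=9, (0,1) g=2 f=9, (0,2) g=1 f=9, (1,3) g=1 f=9, (2,1) g=2 f=7, (2,2) g=1 f=7, (3,1) g=5 f=9]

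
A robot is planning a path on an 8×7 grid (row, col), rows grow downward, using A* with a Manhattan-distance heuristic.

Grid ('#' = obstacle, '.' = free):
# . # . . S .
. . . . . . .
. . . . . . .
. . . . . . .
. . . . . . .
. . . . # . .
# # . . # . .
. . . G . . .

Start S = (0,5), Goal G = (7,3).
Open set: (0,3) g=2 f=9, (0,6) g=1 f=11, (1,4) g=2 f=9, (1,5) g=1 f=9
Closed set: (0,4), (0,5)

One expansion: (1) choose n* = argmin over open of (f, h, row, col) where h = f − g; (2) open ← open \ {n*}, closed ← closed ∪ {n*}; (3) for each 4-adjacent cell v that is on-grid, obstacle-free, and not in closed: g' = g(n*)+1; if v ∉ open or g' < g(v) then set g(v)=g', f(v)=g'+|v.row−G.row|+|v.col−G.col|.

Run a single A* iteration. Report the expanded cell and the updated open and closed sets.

expanded=(0,3); open=[(0,6) g=1 f=11, (1,3) g=3 f=9, (1,4) g=2 f=9, (1,5) g=1 f=9]; closed=[(0,3), (0,4), (0,5)]

step 1: expand (0,3) (f=9, h=7) → closed; open now [(0,6) g=1 f=11, (1,3) g=3 f=9, (1,4) g=2 f=9, (1,5) g=1 f=9]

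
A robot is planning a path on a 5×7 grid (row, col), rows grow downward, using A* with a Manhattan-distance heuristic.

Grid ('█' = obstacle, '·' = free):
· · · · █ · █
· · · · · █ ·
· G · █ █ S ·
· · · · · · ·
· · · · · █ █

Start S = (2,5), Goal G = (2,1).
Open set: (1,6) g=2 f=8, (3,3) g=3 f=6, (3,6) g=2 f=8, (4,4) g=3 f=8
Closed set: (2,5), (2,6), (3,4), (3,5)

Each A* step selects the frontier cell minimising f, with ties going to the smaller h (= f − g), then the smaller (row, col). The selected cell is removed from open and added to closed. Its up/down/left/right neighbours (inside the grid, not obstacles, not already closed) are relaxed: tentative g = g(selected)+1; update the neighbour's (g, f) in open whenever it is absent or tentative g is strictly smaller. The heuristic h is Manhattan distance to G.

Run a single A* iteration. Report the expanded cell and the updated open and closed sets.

expanded=(3,3); open=[(1,6) g=2 f=8, (3,2) g=4 f=6, (3,6) g=2 f=8, (4,3) g=4 f=8, (4,4) g=3 f=8]; closed=[(2,5), (2,6), (3,3), (3,4), (3,5)]

step 1: expand (3,3) (f=6, h=3) → closed; open now [(1,6) g=2 f=8, (3,2) g=4 f=6, (3,6) g=2 f=8, (4,3) g=4 f=8, (4,4) g=3 f=8]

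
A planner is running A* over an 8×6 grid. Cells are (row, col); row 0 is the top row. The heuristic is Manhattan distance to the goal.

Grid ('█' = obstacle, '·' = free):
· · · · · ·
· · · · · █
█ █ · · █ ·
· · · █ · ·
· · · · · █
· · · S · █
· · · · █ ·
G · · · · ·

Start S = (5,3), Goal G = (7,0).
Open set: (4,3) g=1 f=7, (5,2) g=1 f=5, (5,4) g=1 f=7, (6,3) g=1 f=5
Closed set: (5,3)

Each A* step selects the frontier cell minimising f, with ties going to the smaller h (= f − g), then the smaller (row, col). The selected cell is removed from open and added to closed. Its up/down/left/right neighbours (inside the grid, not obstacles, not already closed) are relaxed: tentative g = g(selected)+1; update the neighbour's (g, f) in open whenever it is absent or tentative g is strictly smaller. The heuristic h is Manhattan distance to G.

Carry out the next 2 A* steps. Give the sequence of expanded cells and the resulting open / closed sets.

step 1: expand (5,2) (f=5, h=4) → closed; open now [(4,2) g=2 f=7, (4,3) g=1 f=7, (5,1) g=2 f=5, (5,4) g=1 f=7, (6,2) g=2 f=5, (6,3) g=1 f=5]
step 2: expand (5,1) (f=5, h=3) → closed; open now [(4,1) g=3 f=7, (4,2) g=2 f=7, (4,3) g=1 f=7, (5,0) g=3 f=5, (5,4) g=1 f=7, (6,1) g=3 f=5, (6,2) g=2 f=5, (6,3) g=1 f=5]

order=[(5,2) → (5,1)]; open=[(4,1) g=3 f=7, (4,2) g=2 f=7, (4,3) g=1 f=7, (5,0) g=3 f=5, (5,4) g=1 f=7, (6,1) g=3 f=5, (6,2) g=2 f=5, (6,3) g=1 f=5]; closed=[(5,1), (5,2), (5,3)]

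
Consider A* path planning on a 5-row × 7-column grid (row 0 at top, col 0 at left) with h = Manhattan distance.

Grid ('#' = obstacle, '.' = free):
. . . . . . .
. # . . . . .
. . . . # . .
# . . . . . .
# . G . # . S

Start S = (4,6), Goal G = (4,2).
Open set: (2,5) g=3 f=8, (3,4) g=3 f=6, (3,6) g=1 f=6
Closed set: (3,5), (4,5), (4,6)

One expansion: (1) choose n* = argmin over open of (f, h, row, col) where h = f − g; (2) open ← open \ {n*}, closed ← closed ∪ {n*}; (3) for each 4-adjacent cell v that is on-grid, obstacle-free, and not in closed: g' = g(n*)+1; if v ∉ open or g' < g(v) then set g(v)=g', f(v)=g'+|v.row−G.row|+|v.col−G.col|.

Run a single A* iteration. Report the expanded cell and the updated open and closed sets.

step 1: expand (3,4) (f=6, h=3) → closed; open now [(2,5) g=3 f=8, (3,3) g=4 f=6, (3,6) g=1 f=6]

expanded=(3,4); open=[(2,5) g=3 f=8, (3,3) g=4 f=6, (3,6) g=1 f=6]; closed=[(3,4), (3,5), (4,5), (4,6)]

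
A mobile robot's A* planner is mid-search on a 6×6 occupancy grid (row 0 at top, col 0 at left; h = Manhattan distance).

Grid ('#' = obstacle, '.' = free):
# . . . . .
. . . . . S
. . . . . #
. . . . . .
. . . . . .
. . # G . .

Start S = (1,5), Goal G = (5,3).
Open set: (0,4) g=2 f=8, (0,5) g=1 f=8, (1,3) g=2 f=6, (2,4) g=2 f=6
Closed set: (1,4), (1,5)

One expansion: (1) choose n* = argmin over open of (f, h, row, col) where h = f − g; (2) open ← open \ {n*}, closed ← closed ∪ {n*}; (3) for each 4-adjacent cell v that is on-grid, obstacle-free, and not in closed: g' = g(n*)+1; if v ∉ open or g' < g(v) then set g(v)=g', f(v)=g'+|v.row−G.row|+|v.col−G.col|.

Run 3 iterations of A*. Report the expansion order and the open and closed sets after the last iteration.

order=[(1,3) → (2,3) → (3,3)]; open=[(0,3) g=3 f=8, (0,4) g=2 f=8, (0,5) g=1 f=8, (1,2) g=3 f=8, (2,2) g=4 f=8, (2,4) g=2 f=6, (3,2) g=5 f=8, (3,4) g=5 f=8, (4,3) g=5 f=6]; closed=[(1,3), (1,4), (1,5), (2,3), (3,3)]

step 1: expand (1,3) (f=6, h=4) → closed; open now [(0,3) g=3 f=8, (0,4) g=2 f=8, (0,5) g=1 f=8, (1,2) g=3 f=8, (2,3) g=3 f=6, (2,4) g=2 f=6]
step 2: expand (2,3) (f=6, h=3) → closed; open now [(0,3) g=3 f=8, (0,4) g=2 f=8, (0,5) g=1 f=8, (1,2) g=3 f=8, (2,2) g=4 f=8, (2,4) g=2 f=6, (3,3) g=4 f=6]
step 3: expand (3,3) (f=6, h=2) → closed; open now [(0,3) g=3 f=8, (0,4) g=2 f=8, (0,5) g=1 f=8, (1,2) g=3 f=8, (2,2) g=4 f=8, (2,4) g=2 f=6, (3,2) g=5 f=8, (3,4) g=5 f=8, (4,3) g=5 f=6]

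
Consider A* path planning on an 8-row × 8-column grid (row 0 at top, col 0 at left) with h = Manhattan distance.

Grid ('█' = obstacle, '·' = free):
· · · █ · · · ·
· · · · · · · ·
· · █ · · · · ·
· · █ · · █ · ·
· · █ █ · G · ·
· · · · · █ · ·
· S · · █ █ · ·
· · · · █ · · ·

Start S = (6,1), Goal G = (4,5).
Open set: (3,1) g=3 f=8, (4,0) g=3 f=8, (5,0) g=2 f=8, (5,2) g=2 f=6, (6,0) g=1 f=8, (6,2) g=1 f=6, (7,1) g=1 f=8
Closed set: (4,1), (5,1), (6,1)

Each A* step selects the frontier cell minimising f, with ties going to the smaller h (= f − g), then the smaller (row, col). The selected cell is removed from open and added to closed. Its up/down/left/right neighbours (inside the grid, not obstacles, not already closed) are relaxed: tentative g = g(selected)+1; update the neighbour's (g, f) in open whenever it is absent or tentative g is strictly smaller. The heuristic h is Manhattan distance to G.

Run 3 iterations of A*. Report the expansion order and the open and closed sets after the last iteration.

step 1: expand (5,2) (f=6, h=4) → closed; open now [(3,1) g=3 f=8, (4,0) g=3 f=8, (5,0) g=2 f=8, (5,3) g=3 f=6, (6,0) g=1 f=8, (6,2) g=1 f=6, (7,1) g=1 f=8]
step 2: expand (5,3) (f=6, h=3) → closed; open now [(3,1) g=3 f=8, (4,0) g=3 f=8, (5,0) g=2 f=8, (5,4) g=4 f=6, (6,0) g=1 f=8, (6,2) g=1 f=6, (6,3) g=4 f=8, (7,1) g=1 f=8]
step 3: expand (5,4) (f=6, h=2) → closed; open now [(3,1) g=3 f=8, (4,0) g=3 f=8, (4,4) g=5 f=6, (5,0) g=2 f=8, (6,0) g=1 f=8, (6,2) g=1 f=6, (6,3) g=4 f=8, (7,1) g=1 f=8]

order=[(5,2) → (5,3) → (5,4)]; open=[(3,1) g=3 f=8, (4,0) g=3 f=8, (4,4) g=5 f=6, (5,0) g=2 f=8, (6,0) g=1 f=8, (6,2) g=1 f=6, (6,3) g=4 f=8, (7,1) g=1 f=8]; closed=[(4,1), (5,1), (5,2), (5,3), (5,4), (6,1)]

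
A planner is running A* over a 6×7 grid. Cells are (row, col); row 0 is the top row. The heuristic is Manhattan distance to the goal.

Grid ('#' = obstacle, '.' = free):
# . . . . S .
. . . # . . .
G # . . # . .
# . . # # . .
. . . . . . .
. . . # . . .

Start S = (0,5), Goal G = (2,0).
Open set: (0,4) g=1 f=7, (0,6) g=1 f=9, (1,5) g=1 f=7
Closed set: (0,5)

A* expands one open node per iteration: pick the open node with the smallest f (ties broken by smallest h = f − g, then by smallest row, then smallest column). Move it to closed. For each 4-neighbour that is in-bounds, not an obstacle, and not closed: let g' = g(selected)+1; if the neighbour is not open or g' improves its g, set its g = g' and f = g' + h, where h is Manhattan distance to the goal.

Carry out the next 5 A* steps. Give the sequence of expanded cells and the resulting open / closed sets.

order=[(0,4) → (0,3) → (0,2) → (0,1) → (1,1)]; open=[(0,6) g=1 f=9, (1,0) g=6 f=7, (1,2) g=4 f=7, (1,4) g=2 f=7, (1,5) g=1 f=7]; closed=[(0,1), (0,2), (0,3), (0,4), (0,5), (1,1)]

step 1: expand (0,4) (f=7, h=6) → closed; open now [(0,3) g=2 f=7, (0,6) g=1 f=9, (1,4) g=2 f=7, (1,5) g=1 f=7]
step 2: expand (0,3) (f=7, h=5) → closed; open now [(0,2) g=3 f=7, (0,6) g=1 f=9, (1,4) g=2 f=7, (1,5) g=1 f=7]
step 3: expand (0,2) (f=7, h=4) → closed; open now [(0,1) g=4 f=7, (0,6) g=1 f=9, (1,2) g=4 f=7, (1,4) g=2 f=7, (1,5) g=1 f=7]
step 4: expand (0,1) (f=7, h=3) → closed; open now [(0,6) g=1 f=9, (1,1) g=5 f=7, (1,2) g=4 f=7, (1,4) g=2 f=7, (1,5) g=1 f=7]
step 5: expand (1,1) (f=7, h=2) → closed; open now [(0,6) g=1 f=9, (1,0) g=6 f=7, (1,2) g=4 f=7, (1,4) g=2 f=7, (1,5) g=1 f=7]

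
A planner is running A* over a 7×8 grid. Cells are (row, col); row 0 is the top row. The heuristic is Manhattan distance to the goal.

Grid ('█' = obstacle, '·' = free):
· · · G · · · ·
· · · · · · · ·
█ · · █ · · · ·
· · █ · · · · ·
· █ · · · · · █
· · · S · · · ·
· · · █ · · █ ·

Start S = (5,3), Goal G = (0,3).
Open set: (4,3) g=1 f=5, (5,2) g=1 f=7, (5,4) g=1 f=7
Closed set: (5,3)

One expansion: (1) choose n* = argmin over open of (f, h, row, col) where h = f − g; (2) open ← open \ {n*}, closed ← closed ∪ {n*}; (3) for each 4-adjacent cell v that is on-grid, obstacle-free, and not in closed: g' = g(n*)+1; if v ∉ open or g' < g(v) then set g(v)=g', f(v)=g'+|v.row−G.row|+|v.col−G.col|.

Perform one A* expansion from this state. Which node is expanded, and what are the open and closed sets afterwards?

expanded=(4,3); open=[(3,3) g=2 f=5, (4,2) g=2 f=7, (4,4) g=2 f=7, (5,2) g=1 f=7, (5,4) g=1 f=7]; closed=[(4,3), (5,3)]

step 1: expand (4,3) (f=5, h=4) → closed; open now [(3,3) g=2 f=5, (4,2) g=2 f=7, (4,4) g=2 f=7, (5,2) g=1 f=7, (5,4) g=1 f=7]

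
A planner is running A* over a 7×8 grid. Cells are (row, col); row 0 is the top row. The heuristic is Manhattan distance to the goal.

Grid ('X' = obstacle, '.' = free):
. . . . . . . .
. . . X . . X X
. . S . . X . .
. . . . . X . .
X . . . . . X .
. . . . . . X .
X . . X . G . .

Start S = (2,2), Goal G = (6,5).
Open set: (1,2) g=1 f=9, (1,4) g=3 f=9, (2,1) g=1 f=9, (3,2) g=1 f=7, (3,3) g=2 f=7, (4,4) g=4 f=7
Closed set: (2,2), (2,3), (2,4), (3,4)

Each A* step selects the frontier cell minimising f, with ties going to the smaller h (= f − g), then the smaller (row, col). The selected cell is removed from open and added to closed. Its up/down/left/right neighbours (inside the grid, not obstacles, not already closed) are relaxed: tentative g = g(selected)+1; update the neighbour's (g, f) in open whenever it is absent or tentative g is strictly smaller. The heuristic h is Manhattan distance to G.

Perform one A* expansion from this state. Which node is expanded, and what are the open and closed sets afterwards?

step 1: expand (4,4) (f=7, h=3) → closed; open now [(1,2) g=1 f=9, (1,4) g=3 f=9, (2,1) g=1 f=9, (3,2) g=1 f=7, (3,3) g=2 f=7, (4,3) g=5 f=9, (4,5) g=5 f=7, (5,4) g=5 f=7]

expanded=(4,4); open=[(1,2) g=1 f=9, (1,4) g=3 f=9, (2,1) g=1 f=9, (3,2) g=1 f=7, (3,3) g=2 f=7, (4,3) g=5 f=9, (4,5) g=5 f=7, (5,4) g=5 f=7]; closed=[(2,2), (2,3), (2,4), (3,4), (4,4)]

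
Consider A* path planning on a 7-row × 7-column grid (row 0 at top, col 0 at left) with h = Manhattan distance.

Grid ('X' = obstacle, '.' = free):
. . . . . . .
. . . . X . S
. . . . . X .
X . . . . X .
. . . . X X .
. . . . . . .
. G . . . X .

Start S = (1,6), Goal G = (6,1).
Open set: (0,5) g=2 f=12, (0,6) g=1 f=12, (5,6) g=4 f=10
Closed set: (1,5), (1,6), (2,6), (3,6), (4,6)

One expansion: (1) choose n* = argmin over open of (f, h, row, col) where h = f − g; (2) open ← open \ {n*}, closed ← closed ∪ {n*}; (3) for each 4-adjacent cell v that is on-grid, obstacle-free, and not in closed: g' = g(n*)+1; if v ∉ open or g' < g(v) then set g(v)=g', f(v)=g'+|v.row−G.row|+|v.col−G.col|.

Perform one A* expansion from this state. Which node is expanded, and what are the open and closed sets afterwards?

step 1: expand (5,6) (f=10, h=6) → closed; open now [(0,5) g=2 f=12, (0,6) g=1 f=12, (5,5) g=5 f=10, (6,6) g=5 f=10]

expanded=(5,6); open=[(0,5) g=2 f=12, (0,6) g=1 f=12, (5,5) g=5 f=10, (6,6) g=5 f=10]; closed=[(1,5), (1,6), (2,6), (3,6), (4,6), (5,6)]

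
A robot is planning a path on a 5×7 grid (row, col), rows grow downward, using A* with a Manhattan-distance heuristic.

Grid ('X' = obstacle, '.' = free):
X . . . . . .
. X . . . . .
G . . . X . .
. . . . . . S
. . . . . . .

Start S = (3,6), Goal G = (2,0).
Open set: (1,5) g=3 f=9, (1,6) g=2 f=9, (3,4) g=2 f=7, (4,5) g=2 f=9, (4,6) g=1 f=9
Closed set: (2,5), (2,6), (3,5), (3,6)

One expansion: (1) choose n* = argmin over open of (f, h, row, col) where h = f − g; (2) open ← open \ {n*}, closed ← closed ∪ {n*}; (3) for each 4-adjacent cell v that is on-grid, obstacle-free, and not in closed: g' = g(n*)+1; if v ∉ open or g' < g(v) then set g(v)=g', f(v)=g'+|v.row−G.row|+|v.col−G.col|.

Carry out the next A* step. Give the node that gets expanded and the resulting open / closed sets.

expanded=(3,4); open=[(1,5) g=3 f=9, (1,6) g=2 f=9, (3,3) g=3 f=7, (4,4) g=3 f=9, (4,5) g=2 f=9, (4,6) g=1 f=9]; closed=[(2,5), (2,6), (3,4), (3,5), (3,6)]

step 1: expand (3,4) (f=7, h=5) → closed; open now [(1,5) g=3 f=9, (1,6) g=2 f=9, (3,3) g=3 f=7, (4,4) g=3 f=9, (4,5) g=2 f=9, (4,6) g=1 f=9]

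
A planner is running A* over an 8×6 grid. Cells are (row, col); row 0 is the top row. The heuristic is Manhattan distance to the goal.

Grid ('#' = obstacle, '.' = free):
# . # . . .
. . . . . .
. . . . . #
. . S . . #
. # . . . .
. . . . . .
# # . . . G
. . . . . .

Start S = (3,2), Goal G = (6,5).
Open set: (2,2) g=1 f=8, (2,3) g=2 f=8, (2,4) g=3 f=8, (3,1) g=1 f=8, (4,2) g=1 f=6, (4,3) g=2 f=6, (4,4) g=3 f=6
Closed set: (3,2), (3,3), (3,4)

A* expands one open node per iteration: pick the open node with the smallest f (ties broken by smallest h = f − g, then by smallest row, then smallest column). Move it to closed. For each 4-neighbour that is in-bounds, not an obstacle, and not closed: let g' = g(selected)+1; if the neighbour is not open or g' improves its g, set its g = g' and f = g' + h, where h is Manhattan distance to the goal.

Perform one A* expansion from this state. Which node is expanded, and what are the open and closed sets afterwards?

expanded=(4,4); open=[(2,2) g=1 f=8, (2,3) g=2 f=8, (2,4) g=3 f=8, (3,1) g=1 f=8, (4,2) g=1 f=6, (4,3) g=2 f=6, (4,5) g=4 f=6, (5,4) g=4 f=6]; closed=[(3,2), (3,3), (3,4), (4,4)]

step 1: expand (4,4) (f=6, h=3) → closed; open now [(2,2) g=1 f=8, (2,3) g=2 f=8, (2,4) g=3 f=8, (3,1) g=1 f=8, (4,2) g=1 f=6, (4,3) g=2 f=6, (4,5) g=4 f=6, (5,4) g=4 f=6]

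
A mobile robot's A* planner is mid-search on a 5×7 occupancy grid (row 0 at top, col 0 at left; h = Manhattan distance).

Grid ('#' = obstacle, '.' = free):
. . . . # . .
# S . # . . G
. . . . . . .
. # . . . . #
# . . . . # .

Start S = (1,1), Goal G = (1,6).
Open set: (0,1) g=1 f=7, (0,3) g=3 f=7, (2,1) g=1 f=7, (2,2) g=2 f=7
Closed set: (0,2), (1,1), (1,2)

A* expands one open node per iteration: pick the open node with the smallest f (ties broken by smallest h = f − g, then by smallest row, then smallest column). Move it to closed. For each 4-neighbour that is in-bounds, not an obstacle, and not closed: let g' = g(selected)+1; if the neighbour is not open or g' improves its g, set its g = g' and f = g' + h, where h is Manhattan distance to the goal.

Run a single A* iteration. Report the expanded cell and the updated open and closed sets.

expanded=(0,3); open=[(0,1) g=1 f=7, (2,1) g=1 f=7, (2,2) g=2 f=7]; closed=[(0,2), (0,3), (1,1), (1,2)]

step 1: expand (0,3) (f=7, h=4) → closed; open now [(0,1) g=1 f=7, (2,1) g=1 f=7, (2,2) g=2 f=7]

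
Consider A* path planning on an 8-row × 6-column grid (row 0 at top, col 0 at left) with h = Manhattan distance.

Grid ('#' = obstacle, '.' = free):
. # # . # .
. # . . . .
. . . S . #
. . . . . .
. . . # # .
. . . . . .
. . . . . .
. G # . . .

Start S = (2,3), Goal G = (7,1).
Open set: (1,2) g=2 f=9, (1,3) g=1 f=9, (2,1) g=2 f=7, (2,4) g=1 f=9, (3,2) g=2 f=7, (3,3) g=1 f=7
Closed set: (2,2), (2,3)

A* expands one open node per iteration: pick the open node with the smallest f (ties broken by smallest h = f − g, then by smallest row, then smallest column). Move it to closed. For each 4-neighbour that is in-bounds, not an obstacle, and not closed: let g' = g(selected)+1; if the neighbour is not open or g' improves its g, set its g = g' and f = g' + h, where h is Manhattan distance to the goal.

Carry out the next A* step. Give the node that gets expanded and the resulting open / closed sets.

step 1: expand (2,1) (f=7, h=5) → closed; open now [(1,2) g=2 f=9, (1,3) g=1 f=9, (2,0) g=3 f=9, (2,4) g=1 f=9, (3,1) g=3 f=7, (3,2) g=2 f=7, (3,3) g=1 f=7]

expanded=(2,1); open=[(1,2) g=2 f=9, (1,3) g=1 f=9, (2,0) g=3 f=9, (2,4) g=1 f=9, (3,1) g=3 f=7, (3,2) g=2 f=7, (3,3) g=1 f=7]; closed=[(2,1), (2,2), (2,3)]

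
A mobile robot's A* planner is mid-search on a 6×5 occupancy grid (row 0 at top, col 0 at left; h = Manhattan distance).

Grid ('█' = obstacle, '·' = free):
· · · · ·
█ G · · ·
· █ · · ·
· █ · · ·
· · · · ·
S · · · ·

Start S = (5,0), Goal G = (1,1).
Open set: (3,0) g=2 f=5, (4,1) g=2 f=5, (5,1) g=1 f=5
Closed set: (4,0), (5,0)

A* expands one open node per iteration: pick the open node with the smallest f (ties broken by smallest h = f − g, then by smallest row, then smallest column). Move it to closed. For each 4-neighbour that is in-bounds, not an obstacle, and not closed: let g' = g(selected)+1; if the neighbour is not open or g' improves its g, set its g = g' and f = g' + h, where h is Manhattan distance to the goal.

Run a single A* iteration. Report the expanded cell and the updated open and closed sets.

expanded=(3,0); open=[(2,0) g=3 f=5, (4,1) g=2 f=5, (5,1) g=1 f=5]; closed=[(3,0), (4,0), (5,0)]

step 1: expand (3,0) (f=5, h=3) → closed; open now [(2,0) g=3 f=5, (4,1) g=2 f=5, (5,1) g=1 f=5]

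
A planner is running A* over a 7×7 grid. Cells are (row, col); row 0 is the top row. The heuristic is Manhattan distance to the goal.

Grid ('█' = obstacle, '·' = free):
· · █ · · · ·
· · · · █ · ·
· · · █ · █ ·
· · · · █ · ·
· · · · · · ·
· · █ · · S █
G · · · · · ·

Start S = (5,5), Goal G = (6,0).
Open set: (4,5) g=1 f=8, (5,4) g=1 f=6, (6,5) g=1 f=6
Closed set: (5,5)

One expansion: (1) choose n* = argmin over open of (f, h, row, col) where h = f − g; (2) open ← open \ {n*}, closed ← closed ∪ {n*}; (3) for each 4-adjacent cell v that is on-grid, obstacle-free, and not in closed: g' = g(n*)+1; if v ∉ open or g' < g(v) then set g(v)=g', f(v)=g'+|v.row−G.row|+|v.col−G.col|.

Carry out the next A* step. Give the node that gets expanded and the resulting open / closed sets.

expanded=(5,4); open=[(4,4) g=2 f=8, (4,5) g=1 f=8, (5,3) g=2 f=6, (6,4) g=2 f=6, (6,5) g=1 f=6]; closed=[(5,4), (5,5)]

step 1: expand (5,4) (f=6, h=5) → closed; open now [(4,4) g=2 f=8, (4,5) g=1 f=8, (5,3) g=2 f=6, (6,4) g=2 f=6, (6,5) g=1 f=6]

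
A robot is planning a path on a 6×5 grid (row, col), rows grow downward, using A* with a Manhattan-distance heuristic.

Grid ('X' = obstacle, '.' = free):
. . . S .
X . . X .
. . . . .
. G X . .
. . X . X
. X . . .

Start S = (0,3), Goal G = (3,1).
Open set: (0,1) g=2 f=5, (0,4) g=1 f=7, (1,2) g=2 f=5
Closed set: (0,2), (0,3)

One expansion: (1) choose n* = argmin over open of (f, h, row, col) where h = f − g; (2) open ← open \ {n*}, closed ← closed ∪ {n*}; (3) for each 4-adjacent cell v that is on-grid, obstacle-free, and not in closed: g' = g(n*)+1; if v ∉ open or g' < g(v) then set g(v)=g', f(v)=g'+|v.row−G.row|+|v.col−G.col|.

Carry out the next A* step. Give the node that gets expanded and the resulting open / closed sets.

step 1: expand (0,1) (f=5, h=3) → closed; open now [(0,0) g=3 f=7, (0,4) g=1 f=7, (1,1) g=3 f=5, (1,2) g=2 f=5]

expanded=(0,1); open=[(0,0) g=3 f=7, (0,4) g=1 f=7, (1,1) g=3 f=5, (1,2) g=2 f=5]; closed=[(0,1), (0,2), (0,3)]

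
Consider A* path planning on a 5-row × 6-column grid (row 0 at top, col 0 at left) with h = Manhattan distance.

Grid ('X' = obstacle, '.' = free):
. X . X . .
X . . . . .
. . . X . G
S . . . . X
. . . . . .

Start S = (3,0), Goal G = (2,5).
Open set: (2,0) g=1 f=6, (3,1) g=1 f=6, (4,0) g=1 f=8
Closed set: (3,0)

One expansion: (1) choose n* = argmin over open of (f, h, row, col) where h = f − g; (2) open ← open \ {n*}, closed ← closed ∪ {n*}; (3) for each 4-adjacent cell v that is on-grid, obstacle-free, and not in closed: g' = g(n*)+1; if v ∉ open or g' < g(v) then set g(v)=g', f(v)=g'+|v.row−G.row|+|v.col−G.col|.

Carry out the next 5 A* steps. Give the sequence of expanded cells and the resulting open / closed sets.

step 1: expand (2,0) (f=6, h=5) → closed; open now [(2,1) g=2 f=6, (3,1) g=1 f=6, (4,0) g=1 f=8]
step 2: expand (2,1) (f=6, h=4) → closed; open now [(1,1) g=3 f=8, (2,2) g=3 f=6, (3,1) g=1 f=6, (4,0) g=1 f=8]
step 3: expand (2,2) (f=6, h=3) → closed; open now [(1,1) g=3 f=8, (1,2) g=4 f=8, (3,1) g=1 f=6, (3,2) g=4 f=8, (4,0) g=1 f=8]
step 4: expand (3,1) (f=6, h=5) → closed; open now [(1,1) g=3 f=8, (1,2) g=4 f=8, (3,2) g=2 f=6, (4,0) g=1 f=8, (4,1) g=2 f=8]
step 5: expand (3,2) (f=6, h=4) → closed; open now [(1,1) g=3 f=8, (1,2) g=4 f=8, (3,3) g=3 f=6, (4,0) g=1 f=8, (4,1) g=2 f=8, (4,2) g=3 f=8]

order=[(2,0) → (2,1) → (2,2) → (3,1) → (3,2)]; open=[(1,1) g=3 f=8, (1,2) g=4 f=8, (3,3) g=3 f=6, (4,0) g=1 f=8, (4,1) g=2 f=8, (4,2) g=3 f=8]; closed=[(2,0), (2,1), (2,2), (3,0), (3,1), (3,2)]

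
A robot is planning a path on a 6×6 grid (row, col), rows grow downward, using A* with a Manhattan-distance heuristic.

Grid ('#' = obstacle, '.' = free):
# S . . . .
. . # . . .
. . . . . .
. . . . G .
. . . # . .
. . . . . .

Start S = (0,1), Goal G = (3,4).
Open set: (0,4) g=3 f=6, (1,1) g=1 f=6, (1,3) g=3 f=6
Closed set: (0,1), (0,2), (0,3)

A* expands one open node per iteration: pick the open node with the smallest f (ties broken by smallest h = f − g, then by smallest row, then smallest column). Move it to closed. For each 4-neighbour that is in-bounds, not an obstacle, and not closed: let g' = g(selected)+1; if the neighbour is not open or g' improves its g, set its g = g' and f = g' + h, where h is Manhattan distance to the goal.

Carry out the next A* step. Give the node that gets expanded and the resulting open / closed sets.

step 1: expand (0,4) (f=6, h=3) → closed; open now [(0,5) g=4 f=8, (1,1) g=1 f=6, (1,3) g=3 f=6, (1,4) g=4 f=6]

expanded=(0,4); open=[(0,5) g=4 f=8, (1,1) g=1 f=6, (1,3) g=3 f=6, (1,4) g=4 f=6]; closed=[(0,1), (0,2), (0,3), (0,4)]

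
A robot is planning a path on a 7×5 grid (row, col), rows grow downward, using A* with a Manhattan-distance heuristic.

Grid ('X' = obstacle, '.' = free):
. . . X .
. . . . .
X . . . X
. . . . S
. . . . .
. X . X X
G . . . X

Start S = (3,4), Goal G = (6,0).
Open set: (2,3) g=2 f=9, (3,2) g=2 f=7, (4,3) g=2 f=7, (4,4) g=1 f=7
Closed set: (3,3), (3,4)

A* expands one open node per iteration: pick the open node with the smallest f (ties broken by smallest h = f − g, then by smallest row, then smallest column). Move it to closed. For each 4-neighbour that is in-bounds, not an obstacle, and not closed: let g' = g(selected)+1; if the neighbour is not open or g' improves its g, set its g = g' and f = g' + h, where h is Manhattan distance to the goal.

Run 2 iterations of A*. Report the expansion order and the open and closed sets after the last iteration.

order=[(3,2) → (3,1)]; open=[(2,1) g=4 f=9, (2,2) g=3 f=9, (2,3) g=2 f=9, (3,0) g=4 f=7, (4,1) g=4 f=7, (4,2) g=3 f=7, (4,3) g=2 f=7, (4,4) g=1 f=7]; closed=[(3,1), (3,2), (3,3), (3,4)]

step 1: expand (3,2) (f=7, h=5) → closed; open now [(2,2) g=3 f=9, (2,3) g=2 f=9, (3,1) g=3 f=7, (4,2) g=3 f=7, (4,3) g=2 f=7, (4,4) g=1 f=7]
step 2: expand (3,1) (f=7, h=4) → closed; open now [(2,1) g=4 f=9, (2,2) g=3 f=9, (2,3) g=2 f=9, (3,0) g=4 f=7, (4,1) g=4 f=7, (4,2) g=3 f=7, (4,3) g=2 f=7, (4,4) g=1 f=7]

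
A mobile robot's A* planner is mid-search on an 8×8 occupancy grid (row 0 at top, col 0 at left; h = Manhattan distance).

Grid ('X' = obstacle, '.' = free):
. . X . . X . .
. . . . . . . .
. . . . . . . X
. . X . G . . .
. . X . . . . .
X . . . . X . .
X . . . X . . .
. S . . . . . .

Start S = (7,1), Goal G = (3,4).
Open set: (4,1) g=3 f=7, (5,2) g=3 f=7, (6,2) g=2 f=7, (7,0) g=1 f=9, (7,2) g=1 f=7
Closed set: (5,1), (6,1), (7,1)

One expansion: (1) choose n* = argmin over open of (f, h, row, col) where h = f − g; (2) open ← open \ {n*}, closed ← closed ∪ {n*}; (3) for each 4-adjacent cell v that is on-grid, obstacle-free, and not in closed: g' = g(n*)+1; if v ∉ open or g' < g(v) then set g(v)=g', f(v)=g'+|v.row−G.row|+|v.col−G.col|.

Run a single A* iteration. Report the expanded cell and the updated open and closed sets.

step 1: expand (4,1) (f=7, h=4) → closed; open now [(3,1) g=4 f=7, (4,0) g=4 f=9, (5,2) g=3 f=7, (6,2) g=2 f=7, (7,0) g=1 f=9, (7,2) g=1 f=7]

expanded=(4,1); open=[(3,1) g=4 f=7, (4,0) g=4 f=9, (5,2) g=3 f=7, (6,2) g=2 f=7, (7,0) g=1 f=9, (7,2) g=1 f=7]; closed=[(4,1), (5,1), (6,1), (7,1)]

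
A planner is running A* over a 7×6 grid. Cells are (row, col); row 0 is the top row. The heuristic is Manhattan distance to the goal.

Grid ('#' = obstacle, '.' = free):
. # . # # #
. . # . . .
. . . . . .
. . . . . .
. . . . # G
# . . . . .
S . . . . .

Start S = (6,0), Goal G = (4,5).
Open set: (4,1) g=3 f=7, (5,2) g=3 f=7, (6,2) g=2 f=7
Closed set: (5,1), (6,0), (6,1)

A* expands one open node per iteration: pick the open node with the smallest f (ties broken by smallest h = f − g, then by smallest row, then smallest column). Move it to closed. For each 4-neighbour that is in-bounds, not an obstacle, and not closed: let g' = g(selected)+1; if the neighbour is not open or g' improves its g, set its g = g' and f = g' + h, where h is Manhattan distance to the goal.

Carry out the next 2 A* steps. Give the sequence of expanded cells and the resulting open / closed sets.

step 1: expand (4,1) (f=7, h=4) → closed; open now [(3,1) g=4 f=9, (4,0) g=4 f=9, (4,2) g=4 f=7, (5,2) g=3 f=7, (6,2) g=2 f=7]
step 2: expand (4,2) (f=7, h=3) → closed; open now [(3,1) g=4 f=9, (3,2) g=5 f=9, (4,0) g=4 f=9, (4,3) g=5 f=7, (5,2) g=3 f=7, (6,2) g=2 f=7]

order=[(4,1) → (4,2)]; open=[(3,1) g=4 f=9, (3,2) g=5 f=9, (4,0) g=4 f=9, (4,3) g=5 f=7, (5,2) g=3 f=7, (6,2) g=2 f=7]; closed=[(4,1), (4,2), (5,1), (6,0), (6,1)]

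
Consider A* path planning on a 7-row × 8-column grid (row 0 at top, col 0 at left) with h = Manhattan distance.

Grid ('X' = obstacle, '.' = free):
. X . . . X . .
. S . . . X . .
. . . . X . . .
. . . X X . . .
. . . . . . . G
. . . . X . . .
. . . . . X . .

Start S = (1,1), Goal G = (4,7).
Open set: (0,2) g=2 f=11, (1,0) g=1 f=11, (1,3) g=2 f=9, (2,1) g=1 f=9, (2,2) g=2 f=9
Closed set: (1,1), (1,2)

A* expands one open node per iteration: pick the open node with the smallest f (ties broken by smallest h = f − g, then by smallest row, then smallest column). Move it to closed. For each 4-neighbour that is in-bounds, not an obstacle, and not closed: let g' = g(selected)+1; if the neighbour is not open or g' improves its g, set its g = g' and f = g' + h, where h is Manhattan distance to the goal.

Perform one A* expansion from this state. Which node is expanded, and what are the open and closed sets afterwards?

expanded=(1,3); open=[(0,2) g=2 f=11, (0,3) g=3 f=11, (1,0) g=1 f=11, (1,4) g=3 f=9, (2,1) g=1 f=9, (2,2) g=2 f=9, (2,3) g=3 f=9]; closed=[(1,1), (1,2), (1,3)]

step 1: expand (1,3) (f=9, h=7) → closed; open now [(0,2) g=2 f=11, (0,3) g=3 f=11, (1,0) g=1 f=11, (1,4) g=3 f=9, (2,1) g=1 f=9, (2,2) g=2 f=9, (2,3) g=3 f=9]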